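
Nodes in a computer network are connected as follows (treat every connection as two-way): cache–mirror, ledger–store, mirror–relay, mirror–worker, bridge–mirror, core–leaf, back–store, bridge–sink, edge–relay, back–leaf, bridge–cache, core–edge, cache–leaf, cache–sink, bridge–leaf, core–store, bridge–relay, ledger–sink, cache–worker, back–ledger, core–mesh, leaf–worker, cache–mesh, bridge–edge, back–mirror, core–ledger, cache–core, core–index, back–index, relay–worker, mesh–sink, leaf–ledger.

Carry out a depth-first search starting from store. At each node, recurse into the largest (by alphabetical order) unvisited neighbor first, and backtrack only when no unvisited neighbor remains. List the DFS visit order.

store → ledger → sink → mesh → core → leaf → worker → relay → mirror → cache → bridge → edge → back → index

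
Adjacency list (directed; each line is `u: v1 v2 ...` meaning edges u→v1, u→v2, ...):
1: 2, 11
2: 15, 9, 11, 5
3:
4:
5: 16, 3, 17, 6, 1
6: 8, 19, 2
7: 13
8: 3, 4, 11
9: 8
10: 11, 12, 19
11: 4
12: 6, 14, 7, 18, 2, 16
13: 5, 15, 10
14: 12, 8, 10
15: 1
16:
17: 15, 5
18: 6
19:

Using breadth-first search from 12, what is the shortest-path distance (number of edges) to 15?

2

Level 0: 12
Level 1: 2, 6, 7, 14, 16, 18
Level 2: 5, 8, 9, 10, 11, 13, 15, 19
Level 3: 1, 3, 4, 17
15 first appears at level 2.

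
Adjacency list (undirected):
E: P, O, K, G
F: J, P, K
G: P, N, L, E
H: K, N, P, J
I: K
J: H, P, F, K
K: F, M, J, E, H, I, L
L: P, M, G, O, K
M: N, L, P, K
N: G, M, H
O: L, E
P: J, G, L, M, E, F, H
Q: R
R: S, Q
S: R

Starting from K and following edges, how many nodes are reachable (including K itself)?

12

BFS from K visits: K, F, M, J, E, H, I, L, P, N, O, G
Reachable nodes: 12 of 15 total.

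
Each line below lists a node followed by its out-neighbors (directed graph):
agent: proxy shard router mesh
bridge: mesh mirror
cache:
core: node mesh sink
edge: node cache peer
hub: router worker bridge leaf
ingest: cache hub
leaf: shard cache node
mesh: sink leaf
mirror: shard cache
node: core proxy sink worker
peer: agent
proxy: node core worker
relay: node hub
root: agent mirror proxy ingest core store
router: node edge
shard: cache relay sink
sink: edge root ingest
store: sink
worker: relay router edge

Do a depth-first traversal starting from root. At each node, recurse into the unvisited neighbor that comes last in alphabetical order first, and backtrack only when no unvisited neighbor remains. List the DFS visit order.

root, store, sink, ingest, hub, worker, router, node, proxy, core, mesh, leaf, shard, relay, cache, edge, peer, agent, bridge, mirror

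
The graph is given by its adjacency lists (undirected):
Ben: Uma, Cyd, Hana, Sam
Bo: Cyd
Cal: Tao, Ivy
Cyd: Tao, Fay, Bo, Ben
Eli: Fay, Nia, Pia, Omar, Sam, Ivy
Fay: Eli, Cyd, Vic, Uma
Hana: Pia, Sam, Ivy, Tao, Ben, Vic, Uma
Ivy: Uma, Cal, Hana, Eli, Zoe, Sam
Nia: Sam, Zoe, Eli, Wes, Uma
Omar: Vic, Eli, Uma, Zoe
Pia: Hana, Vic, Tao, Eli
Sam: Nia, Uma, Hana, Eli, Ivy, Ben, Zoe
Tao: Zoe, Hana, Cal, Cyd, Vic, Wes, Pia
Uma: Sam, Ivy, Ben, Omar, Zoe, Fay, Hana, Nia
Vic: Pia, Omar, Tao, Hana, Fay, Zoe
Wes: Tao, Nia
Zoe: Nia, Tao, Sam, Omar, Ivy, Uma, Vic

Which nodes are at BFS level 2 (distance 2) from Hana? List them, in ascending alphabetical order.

Cal, Cyd, Eli, Fay, Nia, Omar, Wes, Zoe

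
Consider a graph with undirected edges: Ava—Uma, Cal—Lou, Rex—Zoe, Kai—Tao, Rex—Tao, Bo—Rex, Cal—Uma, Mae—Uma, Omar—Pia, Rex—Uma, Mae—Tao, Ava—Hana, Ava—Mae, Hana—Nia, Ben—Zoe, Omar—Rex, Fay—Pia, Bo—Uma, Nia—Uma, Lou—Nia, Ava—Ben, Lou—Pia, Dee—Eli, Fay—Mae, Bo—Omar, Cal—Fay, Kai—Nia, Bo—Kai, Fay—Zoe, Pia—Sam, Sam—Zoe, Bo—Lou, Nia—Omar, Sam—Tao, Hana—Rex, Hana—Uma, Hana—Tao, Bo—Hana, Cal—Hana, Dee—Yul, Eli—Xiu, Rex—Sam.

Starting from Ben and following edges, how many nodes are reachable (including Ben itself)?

17

BFS from Ben visits: Ben, Ava, Zoe, Hana, Mae, Uma, Fay, Rex, Sam, Bo, Cal, Nia, Tao, Pia, Omar, Kai, Lou
Reachable nodes: 17 of 21 total.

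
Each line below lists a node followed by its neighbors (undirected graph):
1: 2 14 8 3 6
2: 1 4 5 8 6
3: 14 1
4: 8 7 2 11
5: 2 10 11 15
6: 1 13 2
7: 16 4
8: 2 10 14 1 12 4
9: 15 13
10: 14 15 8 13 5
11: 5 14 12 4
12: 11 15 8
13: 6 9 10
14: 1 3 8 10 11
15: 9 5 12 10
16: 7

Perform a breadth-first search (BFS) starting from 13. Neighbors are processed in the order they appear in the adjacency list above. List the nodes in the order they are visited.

Visit 13; enqueue 6, 9, 10 → queue [6, 9, 10]
Visit 6; enqueue 1, 2 → queue [9, 10, 1, 2]
Visit 9; enqueue 15 → queue [10, 1, 2, 15]
Visit 10; enqueue 14, 8, 5 → queue [1, 2, 15, 14, 8, 5]
Visit 1; enqueue 3 → queue [2, 15, 14, 8, 5, 3]
Visit 2; enqueue 4 → queue [15, 14, 8, 5, 3, 4]
Visit 15; enqueue 12 → queue [14, 8, 5, 3, 4, 12]
Visit 14; enqueue 11 → queue [8, 5, 3, 4, 12, 11]
Visit 8 → queue [5, 3, 4, 12, 11]
Visit 5 → queue [3, 4, 12, 11]
Visit 3 → queue [4, 12, 11]
Visit 4; enqueue 7 → queue [12, 11, 7]
Visit 12 → queue [11, 7]
Visit 11 → queue [7]
Visit 7; enqueue 16 → queue [16]
Visit 16 → queue []

13 6 9 10 1 2 15 14 8 5 3 4 12 11 7 16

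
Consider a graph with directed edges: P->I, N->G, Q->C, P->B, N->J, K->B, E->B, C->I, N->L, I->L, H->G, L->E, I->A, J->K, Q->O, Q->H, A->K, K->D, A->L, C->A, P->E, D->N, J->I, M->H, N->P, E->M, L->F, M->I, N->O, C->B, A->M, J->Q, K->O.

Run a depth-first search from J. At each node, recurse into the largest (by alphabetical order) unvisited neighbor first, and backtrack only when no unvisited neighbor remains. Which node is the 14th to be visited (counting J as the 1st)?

K

Visit J
J → Q
Q → O
Q → H
H → G
Q → C
C → I
I → L
L → F
L → E
E → M
E → B
I → A
A → K
K → D
D → N
N → P

Visit order: J, Q, O, H, G, C, I, L, F, E, M, B, A, K, D, N, P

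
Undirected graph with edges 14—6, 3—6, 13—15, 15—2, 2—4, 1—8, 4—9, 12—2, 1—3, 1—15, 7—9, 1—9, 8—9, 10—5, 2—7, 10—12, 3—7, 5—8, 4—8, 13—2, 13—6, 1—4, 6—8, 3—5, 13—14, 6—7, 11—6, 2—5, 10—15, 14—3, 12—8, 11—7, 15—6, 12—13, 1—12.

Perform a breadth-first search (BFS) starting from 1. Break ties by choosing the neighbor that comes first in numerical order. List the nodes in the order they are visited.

1 -> 3 -> 4 -> 8 -> 9 -> 12 -> 15 -> 5 -> 6 -> 7 -> 14 -> 2 -> 10 -> 13 -> 11

Visit 1; enqueue 3, 4, 8, 9, 12, 15 → queue [3, 4, 8, 9, 12, 15]
Visit 3; enqueue 5, 6, 7, 14 → queue [4, 8, 9, 12, 15, 5, 6, 7, 14]
Visit 4; enqueue 2 → queue [8, 9, 12, 15, 5, 6, 7, 14, 2]
Visit 8 → queue [9, 12, 15, 5, 6, 7, 14, 2]
Visit 9 → queue [12, 15, 5, 6, 7, 14, 2]
Visit 12; enqueue 10, 13 → queue [15, 5, 6, 7, 14, 2, 10, 13]
Visit 15 → queue [5, 6, 7, 14, 2, 10, 13]
Visit 5 → queue [6, 7, 14, 2, 10, 13]
Visit 6; enqueue 11 → queue [7, 14, 2, 10, 13, 11]
Visit 7 → queue [14, 2, 10, 13, 11]
Visit 14 → queue [2, 10, 13, 11]
Visit 2 → queue [10, 13, 11]
Visit 10 → queue [13, 11]
Visit 13 → queue [11]
Visit 11 → queue []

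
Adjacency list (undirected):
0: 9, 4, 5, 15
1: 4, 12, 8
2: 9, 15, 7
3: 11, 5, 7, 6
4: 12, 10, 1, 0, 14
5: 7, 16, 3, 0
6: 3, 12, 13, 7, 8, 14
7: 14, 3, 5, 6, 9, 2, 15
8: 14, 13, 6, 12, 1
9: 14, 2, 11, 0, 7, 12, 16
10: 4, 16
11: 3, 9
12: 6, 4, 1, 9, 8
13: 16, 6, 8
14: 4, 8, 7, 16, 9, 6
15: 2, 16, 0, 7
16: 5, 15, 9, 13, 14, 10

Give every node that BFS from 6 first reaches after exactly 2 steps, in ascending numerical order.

1, 2, 4, 5, 9, 11, 15, 16

Level 0: 6
Level 1: 3, 7, 8, 12, 13, 14
Level 2: 1, 2, 4, 5, 9, 11, 15, 16
Level 3: 0, 10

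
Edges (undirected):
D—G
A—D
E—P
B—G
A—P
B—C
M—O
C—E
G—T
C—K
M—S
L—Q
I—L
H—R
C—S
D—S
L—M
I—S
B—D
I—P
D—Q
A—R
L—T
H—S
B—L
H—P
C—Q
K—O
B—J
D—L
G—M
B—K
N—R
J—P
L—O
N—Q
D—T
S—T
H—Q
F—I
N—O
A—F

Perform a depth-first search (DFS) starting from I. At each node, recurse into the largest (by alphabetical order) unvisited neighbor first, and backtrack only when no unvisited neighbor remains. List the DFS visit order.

I, S, T, L, Q, N, R, H, P, J, B, K, O, M, G, D, A, F, C, E

Visit I
I → S
S → T
T → L
L → Q
Q → N
N → R
R → H
H → P
P → J
J → B
B → K
K → O
O → M
M → G
G → D
D → A
A → F
K → C
C → E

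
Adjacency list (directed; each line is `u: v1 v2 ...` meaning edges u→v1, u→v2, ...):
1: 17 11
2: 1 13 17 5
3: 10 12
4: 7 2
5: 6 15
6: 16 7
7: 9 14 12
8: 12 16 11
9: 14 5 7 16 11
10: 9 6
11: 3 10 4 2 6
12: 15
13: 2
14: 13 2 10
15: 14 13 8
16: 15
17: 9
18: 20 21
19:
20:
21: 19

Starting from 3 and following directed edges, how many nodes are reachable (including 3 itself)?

17

BFS from 3 visits: 3, 10, 12, 6, 9, 15, 7, 16, 5, 11, 14, 8, 13, 2, 4, 1, 17
Reachable nodes: 17 of 21 total.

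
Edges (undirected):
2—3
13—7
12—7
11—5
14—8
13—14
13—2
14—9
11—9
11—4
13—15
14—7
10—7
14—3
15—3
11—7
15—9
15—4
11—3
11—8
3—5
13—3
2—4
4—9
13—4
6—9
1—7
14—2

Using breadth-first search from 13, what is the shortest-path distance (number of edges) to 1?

2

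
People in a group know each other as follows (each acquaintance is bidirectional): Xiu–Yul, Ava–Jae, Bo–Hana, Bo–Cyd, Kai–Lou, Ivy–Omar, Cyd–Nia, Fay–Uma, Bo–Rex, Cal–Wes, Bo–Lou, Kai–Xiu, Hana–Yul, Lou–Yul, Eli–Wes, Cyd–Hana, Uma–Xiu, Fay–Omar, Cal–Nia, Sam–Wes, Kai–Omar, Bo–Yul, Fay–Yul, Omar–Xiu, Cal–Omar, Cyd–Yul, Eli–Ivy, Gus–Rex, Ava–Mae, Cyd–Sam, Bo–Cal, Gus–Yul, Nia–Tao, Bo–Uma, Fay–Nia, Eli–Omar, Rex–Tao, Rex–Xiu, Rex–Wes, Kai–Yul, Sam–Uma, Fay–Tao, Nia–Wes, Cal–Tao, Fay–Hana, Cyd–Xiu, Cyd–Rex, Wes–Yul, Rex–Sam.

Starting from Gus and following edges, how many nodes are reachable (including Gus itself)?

19

BFS from Gus visits: Gus, Rex, Yul, Bo, Cyd, Sam, Tao, Wes, Xiu, Fay, Hana, Kai, Lou, Cal, Uma, Nia, Eli, Omar, Ivy
Reachable nodes: 19 of 22 total.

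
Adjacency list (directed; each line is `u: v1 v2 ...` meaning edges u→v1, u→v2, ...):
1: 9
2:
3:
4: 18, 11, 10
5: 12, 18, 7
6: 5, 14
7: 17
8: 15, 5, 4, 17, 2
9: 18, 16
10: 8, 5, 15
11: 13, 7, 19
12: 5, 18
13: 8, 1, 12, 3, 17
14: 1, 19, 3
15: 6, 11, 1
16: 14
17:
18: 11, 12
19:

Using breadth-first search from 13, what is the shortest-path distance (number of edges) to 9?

Level 0: 13
Level 1: 1, 3, 8, 12, 17
Level 2: 2, 4, 5, 9, 15, 18
Level 3: 6, 7, 10, 11, 16
Level 4: 14, 19
9 first appears at level 2.

2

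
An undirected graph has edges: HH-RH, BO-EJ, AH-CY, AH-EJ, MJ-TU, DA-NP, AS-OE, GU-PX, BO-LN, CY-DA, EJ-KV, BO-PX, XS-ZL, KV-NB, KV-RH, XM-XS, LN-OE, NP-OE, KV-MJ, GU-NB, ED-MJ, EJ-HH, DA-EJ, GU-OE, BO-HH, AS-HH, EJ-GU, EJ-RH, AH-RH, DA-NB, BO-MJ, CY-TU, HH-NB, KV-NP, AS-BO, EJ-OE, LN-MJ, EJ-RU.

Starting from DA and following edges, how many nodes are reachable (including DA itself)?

19

BFS from DA visits: DA, CY, EJ, NB, NP, AH, TU, BO, GU, HH, KV, OE, RH, RU, MJ, AS, LN, PX, ED
Reachable nodes: 19 of 22 total.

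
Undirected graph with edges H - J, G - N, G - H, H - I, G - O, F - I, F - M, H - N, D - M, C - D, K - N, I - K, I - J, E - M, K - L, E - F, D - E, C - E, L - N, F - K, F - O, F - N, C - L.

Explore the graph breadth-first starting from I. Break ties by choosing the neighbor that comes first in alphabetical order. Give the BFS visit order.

Visit I; enqueue F, H, J, K → queue [F, H, J, K]
Visit F; enqueue E, M, N, O → queue [H, J, K, E, M, N, O]
Visit H; enqueue G → queue [J, K, E, M, N, O, G]
Visit J → queue [K, E, M, N, O, G]
Visit K; enqueue L → queue [E, M, N, O, G, L]
Visit E; enqueue C, D → queue [M, N, O, G, L, C, D]
Visit M → queue [N, O, G, L, C, D]
Visit N → queue [O, G, L, C, D]
Visit O → queue [G, L, C, D]
Visit G → queue [L, C, D]
Visit L → queue [C, D]
Visit C → queue [D]
Visit D → queue []

I F H J K E M N O G L C D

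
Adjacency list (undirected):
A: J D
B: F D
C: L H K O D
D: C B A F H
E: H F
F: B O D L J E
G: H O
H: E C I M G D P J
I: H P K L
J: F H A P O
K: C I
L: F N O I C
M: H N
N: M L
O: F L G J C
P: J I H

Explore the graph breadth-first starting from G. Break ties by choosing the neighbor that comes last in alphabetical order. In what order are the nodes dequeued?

G, O, H, L, J, F, C, P, M, I, E, D, N, A, B, K

Visit G; enqueue O, H → queue [O, H]
Visit O; enqueue L, J, F, C → queue [H, L, J, F, C]
Visit H; enqueue P, M, I, E, D → queue [L, J, F, C, P, M, I, E, D]
Visit L; enqueue N → queue [J, F, C, P, M, I, E, D, N]
Visit J; enqueue A → queue [F, C, P, M, I, E, D, N, A]
Visit F; enqueue B → queue [C, P, M, I, E, D, N, A, B]
Visit C; enqueue K → queue [P, M, I, E, D, N, A, B, K]
Visit P → queue [M, I, E, D, N, A, B, K]
Visit M → queue [I, E, D, N, A, B, K]
Visit I → queue [E, D, N, A, B, K]
Visit E → queue [D, N, A, B, K]
Visit D → queue [N, A, B, K]
Visit N → queue [A, B, K]
Visit A → queue [B, K]
Visit B → queue [K]
Visit K → queue []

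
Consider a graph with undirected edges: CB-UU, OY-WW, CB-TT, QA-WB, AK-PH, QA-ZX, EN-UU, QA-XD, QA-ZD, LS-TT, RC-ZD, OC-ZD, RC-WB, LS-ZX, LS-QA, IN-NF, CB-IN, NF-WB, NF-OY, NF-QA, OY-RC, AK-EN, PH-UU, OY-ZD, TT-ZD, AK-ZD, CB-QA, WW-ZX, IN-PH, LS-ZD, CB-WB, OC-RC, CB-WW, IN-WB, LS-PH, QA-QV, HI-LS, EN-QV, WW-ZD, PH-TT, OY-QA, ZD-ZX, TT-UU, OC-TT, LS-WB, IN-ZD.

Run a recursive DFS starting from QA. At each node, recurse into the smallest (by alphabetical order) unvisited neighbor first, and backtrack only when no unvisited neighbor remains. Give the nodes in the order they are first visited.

Visit QA
QA → CB
CB → IN
IN → NF
NF → OY
OY → RC
RC → OC
OC → TT
TT → LS
LS → HI
LS → PH
PH → AK
AK → EN
EN → QV
EN → UU
AK → ZD
ZD → WW
WW → ZX
LS → WB
QA → XD

QA, CB, IN, NF, OY, RC, OC, TT, LS, HI, PH, AK, EN, QV, UU, ZD, WW, ZX, WB, XD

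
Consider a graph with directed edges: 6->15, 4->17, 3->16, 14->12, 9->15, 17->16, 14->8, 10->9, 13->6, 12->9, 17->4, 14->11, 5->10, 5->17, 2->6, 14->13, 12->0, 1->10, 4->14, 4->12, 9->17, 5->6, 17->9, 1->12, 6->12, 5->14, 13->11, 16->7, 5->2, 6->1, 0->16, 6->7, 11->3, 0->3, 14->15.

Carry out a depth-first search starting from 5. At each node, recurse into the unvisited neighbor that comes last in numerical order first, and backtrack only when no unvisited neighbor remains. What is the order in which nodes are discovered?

Visit 5
5 → 17
17 → 16
16 → 7
17 → 9
9 → 15
17 → 4
4 → 14
14 → 13
13 → 11
11 → 3
13 → 6
6 → 12
12 → 0
6 → 1
1 → 10
14 → 8
5 → 2

5 -> 17 -> 16 -> 7 -> 9 -> 15 -> 4 -> 14 -> 13 -> 11 -> 3 -> 6 -> 12 -> 0 -> 1 -> 10 -> 8 -> 2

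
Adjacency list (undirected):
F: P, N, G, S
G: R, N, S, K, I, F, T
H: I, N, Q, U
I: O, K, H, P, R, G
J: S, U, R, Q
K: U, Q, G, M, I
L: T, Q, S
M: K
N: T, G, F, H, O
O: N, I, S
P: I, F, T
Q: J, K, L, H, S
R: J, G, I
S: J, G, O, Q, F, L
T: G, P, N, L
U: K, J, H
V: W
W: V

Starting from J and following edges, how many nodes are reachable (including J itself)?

BFS from J visits: J, U, S, R, Q, K, H, O, L, G, F, I, M, N, T, P
Reachable nodes: 16 of 18 total.

16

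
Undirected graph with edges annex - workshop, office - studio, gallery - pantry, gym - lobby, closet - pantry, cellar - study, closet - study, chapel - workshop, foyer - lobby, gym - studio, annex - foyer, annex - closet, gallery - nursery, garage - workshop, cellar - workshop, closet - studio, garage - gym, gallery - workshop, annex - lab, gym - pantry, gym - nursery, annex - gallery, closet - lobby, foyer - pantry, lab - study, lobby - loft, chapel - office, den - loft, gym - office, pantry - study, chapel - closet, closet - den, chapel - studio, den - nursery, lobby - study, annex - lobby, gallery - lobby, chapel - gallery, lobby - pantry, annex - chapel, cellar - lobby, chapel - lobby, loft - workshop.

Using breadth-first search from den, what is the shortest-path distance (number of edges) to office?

Level 0: den
Level 1: closet, loft, nursery
Level 2: annex, chapel, gallery, gym, lobby, pantry, studio, study, workshop
Level 3: cellar, foyer, garage, lab, office
office first appears at level 3.

3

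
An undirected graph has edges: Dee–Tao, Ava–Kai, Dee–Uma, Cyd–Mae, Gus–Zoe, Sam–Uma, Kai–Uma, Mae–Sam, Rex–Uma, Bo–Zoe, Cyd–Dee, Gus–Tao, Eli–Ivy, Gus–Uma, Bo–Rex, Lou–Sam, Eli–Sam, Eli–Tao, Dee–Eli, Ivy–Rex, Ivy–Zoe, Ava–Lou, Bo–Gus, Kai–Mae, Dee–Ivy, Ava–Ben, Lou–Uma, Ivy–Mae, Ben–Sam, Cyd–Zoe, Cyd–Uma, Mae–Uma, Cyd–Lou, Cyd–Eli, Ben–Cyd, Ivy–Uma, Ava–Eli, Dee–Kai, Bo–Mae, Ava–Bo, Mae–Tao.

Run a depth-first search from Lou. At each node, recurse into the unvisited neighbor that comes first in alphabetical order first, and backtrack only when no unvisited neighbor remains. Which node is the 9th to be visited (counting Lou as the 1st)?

Visit Lou
Lou → Ava
Ava → Ben
Ben → Cyd
Cyd → Dee
Dee → Eli
Eli → Ivy
Ivy → Mae
Mae → Bo
Bo → Gus
Gus → Tao
Gus → Uma
Uma → Kai
Uma → Rex
Uma → Sam
Gus → Zoe

Visit order: Lou, Ava, Ben, Cyd, Dee, Eli, Ivy, Mae, Bo, Gus, Tao, Uma, Kai, Rex, Sam, Zoe

Bo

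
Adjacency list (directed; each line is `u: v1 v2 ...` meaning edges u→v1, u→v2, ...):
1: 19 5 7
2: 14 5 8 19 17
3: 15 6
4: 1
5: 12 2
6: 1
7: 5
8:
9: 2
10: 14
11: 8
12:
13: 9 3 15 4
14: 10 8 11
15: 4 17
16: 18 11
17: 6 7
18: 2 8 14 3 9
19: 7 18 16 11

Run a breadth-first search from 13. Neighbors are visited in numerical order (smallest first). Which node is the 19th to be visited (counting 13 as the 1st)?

10

Visit 13; enqueue 3, 4, 9, 15 → queue [3, 4, 9, 15]
Visit 3; enqueue 6 → queue [4, 9, 15, 6]
Visit 4; enqueue 1 → queue [9, 15, 6, 1]
Visit 9; enqueue 2 → queue [15, 6, 1, 2]
Visit 15; enqueue 17 → queue [6, 1, 2, 17]
Visit 6 → queue [1, 2, 17]
Visit 1; enqueue 5, 7, 19 → queue [2, 17, 5, 7, 19]
Visit 2; enqueue 8, 14 → queue [17, 5, 7, 19, 8, 14]
Visit 17 → queue [5, 7, 19, 8, 14]
Visit 5; enqueue 12 → queue [7, 19, 8, 14, 12]
Visit 7 → queue [19, 8, 14, 12]
Visit 19; enqueue 11, 16, 18 → queue [8, 14, 12, 11, 16, 18]
Visit 8 → queue [14, 12, 11, 16, 18]
Visit 14; enqueue 10 → queue [12, 11, 16, 18, 10]
Visit 12 → queue [11, 16, 18, 10]
Visit 11 → queue [16, 18, 10]
Visit 16 → queue [18, 10]
Visit 18 → queue [10]
Visit 10 → queue []

Visit order: 13, 3, 4, 9, 15, 6, 1, 2, 17, 5, 7, 19, 8, 14, 12, 11, 16, 18, 10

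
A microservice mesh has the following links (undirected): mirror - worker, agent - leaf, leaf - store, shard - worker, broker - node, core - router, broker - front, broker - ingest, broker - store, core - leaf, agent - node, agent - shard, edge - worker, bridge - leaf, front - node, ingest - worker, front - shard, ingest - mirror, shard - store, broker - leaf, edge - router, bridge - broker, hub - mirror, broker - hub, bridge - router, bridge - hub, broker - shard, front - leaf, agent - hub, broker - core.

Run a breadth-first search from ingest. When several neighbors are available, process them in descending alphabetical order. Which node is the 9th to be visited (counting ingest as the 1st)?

Visit ingest; enqueue worker, mirror, broker → queue [worker, mirror, broker]
Visit worker; enqueue shard, edge → queue [mirror, broker, shard, edge]
Visit mirror; enqueue hub → queue [broker, shard, edge, hub]
Visit broker; enqueue store, node, leaf, front, core, bridge → queue [shard, edge, hub, store, node, leaf, front, core, bridge]
Visit shard; enqueue agent → queue [edge, hub, store, node, leaf, front, core, bridge, agent]
Visit edge; enqueue router → queue [hub, store, node, leaf, front, core, bridge, agent, router]
Visit hub → queue [store, node, leaf, front, core, bridge, agent, router]
Visit store → queue [node, leaf, front, core, bridge, agent, router]
Visit node → queue [leaf, front, core, bridge, agent, router]
Visit leaf → queue [front, core, bridge, agent, router]
Visit front → queue [core, bridge, agent, router]
Visit core → queue [bridge, agent, router]
Visit bridge → queue [agent, router]
Visit agent → queue [router]
Visit router → queue []

Visit order: ingest, worker, mirror, broker, shard, edge, hub, store, node, leaf, front, core, bridge, agent, router

node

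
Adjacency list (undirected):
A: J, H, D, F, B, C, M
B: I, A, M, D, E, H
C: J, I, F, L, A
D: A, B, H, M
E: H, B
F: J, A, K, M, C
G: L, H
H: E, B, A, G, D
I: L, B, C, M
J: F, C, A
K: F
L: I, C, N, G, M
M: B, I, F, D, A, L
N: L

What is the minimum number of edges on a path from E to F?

Level 0: E
Level 1: B, H
Level 2: A, D, G, I, M
Level 3: C, F, J, L
Level 4: K, N
F first appears at level 3.

3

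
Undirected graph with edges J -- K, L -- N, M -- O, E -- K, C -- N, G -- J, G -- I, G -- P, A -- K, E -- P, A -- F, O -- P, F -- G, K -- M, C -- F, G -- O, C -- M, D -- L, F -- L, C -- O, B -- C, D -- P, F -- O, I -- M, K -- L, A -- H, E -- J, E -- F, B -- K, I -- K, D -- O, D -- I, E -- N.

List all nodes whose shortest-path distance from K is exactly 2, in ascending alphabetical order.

Level 0: K
Level 1: A, B, E, I, J, L, M
Level 2: C, D, F, G, H, N, O, P

C, D, F, G, H, N, O, P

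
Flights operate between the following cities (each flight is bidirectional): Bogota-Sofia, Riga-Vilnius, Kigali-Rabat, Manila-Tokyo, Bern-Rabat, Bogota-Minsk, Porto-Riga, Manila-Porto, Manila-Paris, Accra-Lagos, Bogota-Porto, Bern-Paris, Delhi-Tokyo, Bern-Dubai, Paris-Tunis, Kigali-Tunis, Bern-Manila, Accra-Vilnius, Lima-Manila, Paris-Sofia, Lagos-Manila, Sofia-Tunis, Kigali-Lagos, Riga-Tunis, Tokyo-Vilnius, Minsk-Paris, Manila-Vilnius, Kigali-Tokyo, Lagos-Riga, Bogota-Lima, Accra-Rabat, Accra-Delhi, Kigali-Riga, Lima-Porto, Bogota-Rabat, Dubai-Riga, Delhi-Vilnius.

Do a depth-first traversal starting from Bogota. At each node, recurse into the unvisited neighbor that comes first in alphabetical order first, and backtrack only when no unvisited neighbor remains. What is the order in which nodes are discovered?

Bogota -> Lima -> Manila -> Bern -> Dubai -> Riga -> Kigali -> Lagos -> Accra -> Delhi -> Tokyo -> Vilnius -> Rabat -> Tunis -> Paris -> Minsk -> Sofia -> Porto

Visit Bogota
Bogota → Lima
Lima → Manila
Manila → Bern
Bern → Dubai
Dubai → Riga
Riga → Kigali
Kigali → Lagos
Lagos → Accra
Accra → Delhi
Delhi → Tokyo
Tokyo → Vilnius
Accra → Rabat
Kigali → Tunis
Tunis → Paris
Paris → Minsk
Paris → Sofia
Riga → Porto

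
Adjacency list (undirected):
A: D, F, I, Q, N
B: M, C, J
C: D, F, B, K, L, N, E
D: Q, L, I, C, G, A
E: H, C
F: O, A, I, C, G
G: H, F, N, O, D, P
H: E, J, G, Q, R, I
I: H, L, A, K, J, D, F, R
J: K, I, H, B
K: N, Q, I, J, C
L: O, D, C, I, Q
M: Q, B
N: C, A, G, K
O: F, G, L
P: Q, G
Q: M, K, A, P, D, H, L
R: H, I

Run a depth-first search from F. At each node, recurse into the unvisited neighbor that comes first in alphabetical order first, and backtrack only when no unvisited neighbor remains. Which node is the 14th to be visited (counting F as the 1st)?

O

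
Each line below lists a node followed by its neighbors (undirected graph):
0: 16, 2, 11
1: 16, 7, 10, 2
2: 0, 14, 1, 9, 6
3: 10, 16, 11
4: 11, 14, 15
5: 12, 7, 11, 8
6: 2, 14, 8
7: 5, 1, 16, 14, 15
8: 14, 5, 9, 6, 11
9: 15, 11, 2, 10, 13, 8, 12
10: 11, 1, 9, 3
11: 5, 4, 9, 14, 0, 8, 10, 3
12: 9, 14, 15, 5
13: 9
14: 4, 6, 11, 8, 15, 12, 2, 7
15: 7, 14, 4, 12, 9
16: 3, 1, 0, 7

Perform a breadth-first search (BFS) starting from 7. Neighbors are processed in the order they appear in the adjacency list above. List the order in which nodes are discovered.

7 -> 5 -> 1 -> 16 -> 14 -> 15 -> 12 -> 11 -> 8 -> 10 -> 2 -> 3 -> 0 -> 4 -> 6 -> 9 -> 13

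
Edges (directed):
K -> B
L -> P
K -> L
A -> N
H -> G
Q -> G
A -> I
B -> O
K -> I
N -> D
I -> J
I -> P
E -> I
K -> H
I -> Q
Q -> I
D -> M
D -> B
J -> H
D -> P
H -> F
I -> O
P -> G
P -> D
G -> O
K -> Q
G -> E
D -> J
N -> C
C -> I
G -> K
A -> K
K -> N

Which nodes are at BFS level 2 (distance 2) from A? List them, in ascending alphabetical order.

Level 0: A
Level 1: I, K, N
Level 2: B, C, D, H, J, L, O, P, Q
Level 3: F, G, M
Level 4: E

B, C, D, H, J, L, O, P, Q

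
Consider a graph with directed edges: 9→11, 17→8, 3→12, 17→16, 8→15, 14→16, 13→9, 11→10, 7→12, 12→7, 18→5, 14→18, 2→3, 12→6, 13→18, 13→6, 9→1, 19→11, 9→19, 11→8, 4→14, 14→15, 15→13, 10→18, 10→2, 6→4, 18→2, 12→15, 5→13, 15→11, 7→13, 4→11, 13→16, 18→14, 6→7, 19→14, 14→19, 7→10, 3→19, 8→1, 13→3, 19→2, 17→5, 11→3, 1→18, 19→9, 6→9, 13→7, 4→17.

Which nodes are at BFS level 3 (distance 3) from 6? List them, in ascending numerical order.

2, 3, 5, 8, 15, 16, 18

Level 0: 6
Level 1: 4, 7, 9
Level 2: 1, 10, 11, 12, 13, 14, 17, 19
Level 3: 2, 3, 5, 8, 15, 16, 18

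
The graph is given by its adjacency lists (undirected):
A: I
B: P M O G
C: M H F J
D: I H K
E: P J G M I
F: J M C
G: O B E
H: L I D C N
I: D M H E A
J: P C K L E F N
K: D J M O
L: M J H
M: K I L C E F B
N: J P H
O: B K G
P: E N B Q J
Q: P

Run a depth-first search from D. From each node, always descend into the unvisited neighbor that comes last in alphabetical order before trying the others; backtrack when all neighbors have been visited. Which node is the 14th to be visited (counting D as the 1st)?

C

Visit D
D → K
K → O
O → G
G → E
E → P
P → Q
P → N
N → J
J → L
L → M
M → I
I → H
H → C
C → F
I → A
M → B

Visit order: D, K, O, G, E, P, Q, N, J, L, M, I, H, C, F, A, B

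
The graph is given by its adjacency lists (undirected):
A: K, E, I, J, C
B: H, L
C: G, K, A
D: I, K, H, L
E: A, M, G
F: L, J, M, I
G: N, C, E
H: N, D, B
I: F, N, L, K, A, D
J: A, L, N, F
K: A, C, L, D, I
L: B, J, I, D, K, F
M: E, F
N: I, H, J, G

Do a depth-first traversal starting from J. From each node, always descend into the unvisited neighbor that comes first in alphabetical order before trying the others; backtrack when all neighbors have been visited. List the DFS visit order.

Visit J
J → A
A → C
C → G
G → E
E → M
M → F
F → I
I → D
D → H
H → B
B → L
L → K
H → N

J -> A -> C -> G -> E -> M -> F -> I -> D -> H -> B -> L -> K -> N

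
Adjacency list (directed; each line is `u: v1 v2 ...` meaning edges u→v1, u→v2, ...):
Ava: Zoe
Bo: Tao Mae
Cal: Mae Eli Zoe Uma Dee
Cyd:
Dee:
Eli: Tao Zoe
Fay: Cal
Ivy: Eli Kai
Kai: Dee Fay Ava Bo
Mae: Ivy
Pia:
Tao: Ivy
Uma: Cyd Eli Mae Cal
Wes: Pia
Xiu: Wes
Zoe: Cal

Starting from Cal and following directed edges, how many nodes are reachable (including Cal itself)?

13

BFS from Cal visits: Cal, Mae, Eli, Zoe, Uma, Dee, Ivy, Tao, Cyd, Kai, Fay, Ava, Bo
Reachable nodes: 13 of 16 total.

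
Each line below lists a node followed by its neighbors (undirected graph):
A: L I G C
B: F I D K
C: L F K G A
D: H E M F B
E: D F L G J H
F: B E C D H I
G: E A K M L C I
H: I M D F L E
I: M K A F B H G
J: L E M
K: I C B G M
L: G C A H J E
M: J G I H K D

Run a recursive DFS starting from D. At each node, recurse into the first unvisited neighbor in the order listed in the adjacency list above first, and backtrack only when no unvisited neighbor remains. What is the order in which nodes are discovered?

D → H → I → M → J → L → G → E → F → B → K → C → A

Visit D
D → H
H → I
I → M
M → J
J → L
L → G
G → E
E → F
F → B
B → K
K → C
C → A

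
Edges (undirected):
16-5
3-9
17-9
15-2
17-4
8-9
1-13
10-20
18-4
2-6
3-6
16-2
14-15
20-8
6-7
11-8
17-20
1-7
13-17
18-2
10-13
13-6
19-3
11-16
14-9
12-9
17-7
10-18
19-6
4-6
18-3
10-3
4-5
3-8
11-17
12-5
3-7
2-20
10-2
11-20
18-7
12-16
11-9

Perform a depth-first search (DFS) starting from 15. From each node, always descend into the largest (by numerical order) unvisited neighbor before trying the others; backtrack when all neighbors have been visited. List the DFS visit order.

15 → 14 → 9 → 17 → 20 → 11 → 16 → 12 → 5 → 4 → 18 → 10 → 13 → 6 → 19 → 3 → 8 → 7 → 1 → 2

Visit 15
15 → 14
14 → 9
9 → 17
17 → 20
20 → 11
11 → 16
16 → 12
12 → 5
5 → 4
4 → 18
18 → 10
10 → 13
13 → 6
6 → 19
19 → 3
3 → 8
3 → 7
7 → 1
6 → 2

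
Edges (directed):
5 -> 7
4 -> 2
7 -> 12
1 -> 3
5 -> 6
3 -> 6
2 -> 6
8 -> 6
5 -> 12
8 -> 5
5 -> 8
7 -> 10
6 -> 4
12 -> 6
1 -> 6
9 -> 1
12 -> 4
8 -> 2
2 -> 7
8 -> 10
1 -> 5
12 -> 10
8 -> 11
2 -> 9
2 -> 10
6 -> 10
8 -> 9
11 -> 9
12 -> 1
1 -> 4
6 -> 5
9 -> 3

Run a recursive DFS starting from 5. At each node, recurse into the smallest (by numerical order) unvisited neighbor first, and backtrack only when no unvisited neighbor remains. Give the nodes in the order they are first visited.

5 6 4 2 7 10 12 1 3 9 8 11

Visit 5
5 → 6
6 → 4
4 → 2
2 → 7
7 → 10
7 → 12
12 → 1
1 → 3
2 → 9
5 → 8
8 → 11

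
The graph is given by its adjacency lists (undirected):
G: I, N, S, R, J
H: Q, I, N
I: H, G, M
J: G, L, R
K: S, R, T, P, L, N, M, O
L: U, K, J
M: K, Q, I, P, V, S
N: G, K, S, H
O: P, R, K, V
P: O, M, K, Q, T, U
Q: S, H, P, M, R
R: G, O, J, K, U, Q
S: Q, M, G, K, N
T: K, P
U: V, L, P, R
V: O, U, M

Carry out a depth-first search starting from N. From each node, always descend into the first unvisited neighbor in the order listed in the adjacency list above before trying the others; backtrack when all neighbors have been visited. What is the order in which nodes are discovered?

Visit N
N → G
G → I
I → H
H → Q
Q → S
S → M
M → K
K → R
R → O
O → P
P → T
P → U
U → V
U → L
L → J

N, G, I, H, Q, S, M, K, R, O, P, T, U, V, L, J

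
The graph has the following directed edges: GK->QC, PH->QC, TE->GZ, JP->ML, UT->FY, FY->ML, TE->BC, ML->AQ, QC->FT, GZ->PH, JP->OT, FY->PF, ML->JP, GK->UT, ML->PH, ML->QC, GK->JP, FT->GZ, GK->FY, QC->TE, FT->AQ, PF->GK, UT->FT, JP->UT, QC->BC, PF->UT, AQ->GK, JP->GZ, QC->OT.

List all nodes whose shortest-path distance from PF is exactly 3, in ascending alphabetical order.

AQ, BC, GZ, ML, OT, TE

Level 0: PF
Level 1: GK, UT
Level 2: FT, FY, JP, QC
Level 3: AQ, BC, GZ, ML, OT, TE
Level 4: PH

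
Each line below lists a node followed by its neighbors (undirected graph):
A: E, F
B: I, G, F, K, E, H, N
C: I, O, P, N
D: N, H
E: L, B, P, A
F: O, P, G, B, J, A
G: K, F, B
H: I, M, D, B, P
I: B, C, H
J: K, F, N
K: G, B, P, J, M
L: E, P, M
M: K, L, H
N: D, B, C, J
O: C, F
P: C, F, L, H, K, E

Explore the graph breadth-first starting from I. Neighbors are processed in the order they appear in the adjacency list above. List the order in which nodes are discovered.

Visit I; enqueue B, C, H → queue [B, C, H]
Visit B; enqueue G, F, K, E, N → queue [C, H, G, F, K, E, N]
Visit C; enqueue O, P → queue [H, G, F, K, E, N, O, P]
Visit H; enqueue M, D → queue [G, F, K, E, N, O, P, M, D]
Visit G → queue [F, K, E, N, O, P, M, D]
Visit F; enqueue J, A → queue [K, E, N, O, P, M, D, J, A]
Visit K → queue [E, N, O, P, M, D, J, A]
Visit E; enqueue L → queue [N, O, P, M, D, J, A, L]
Visit N → queue [O, P, M, D, J, A, L]
Visit O → queue [P, M, D, J, A, L]
Visit P → queue [M, D, J, A, L]
Visit M → queue [D, J, A, L]
Visit D → queue [J, A, L]
Visit J → queue [A, L]
Visit A → queue [L]
Visit L → queue []

I B C H G F K E N O P M D J A L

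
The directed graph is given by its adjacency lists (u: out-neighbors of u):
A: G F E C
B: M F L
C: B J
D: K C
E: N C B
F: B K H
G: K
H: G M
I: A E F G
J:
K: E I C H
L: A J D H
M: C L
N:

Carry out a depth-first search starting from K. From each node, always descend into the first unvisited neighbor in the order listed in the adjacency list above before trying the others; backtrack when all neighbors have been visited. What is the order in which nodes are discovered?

K → E → N → C → B → M → L → A → G → F → H → J → D → I

Visit K
K → E
E → N
E → C
C → B
B → M
M → L
L → A
A → G
A → F
F → H
L → J
L → D
K → I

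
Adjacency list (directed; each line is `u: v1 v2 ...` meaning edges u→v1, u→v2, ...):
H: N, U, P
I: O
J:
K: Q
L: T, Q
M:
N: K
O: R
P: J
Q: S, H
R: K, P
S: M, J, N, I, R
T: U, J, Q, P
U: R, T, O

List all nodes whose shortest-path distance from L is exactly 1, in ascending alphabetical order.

Level 0: L
Level 1: Q, T
Level 2: H, J, P, S, U
Level 3: I, M, N, O, R
Level 4: K

Q, T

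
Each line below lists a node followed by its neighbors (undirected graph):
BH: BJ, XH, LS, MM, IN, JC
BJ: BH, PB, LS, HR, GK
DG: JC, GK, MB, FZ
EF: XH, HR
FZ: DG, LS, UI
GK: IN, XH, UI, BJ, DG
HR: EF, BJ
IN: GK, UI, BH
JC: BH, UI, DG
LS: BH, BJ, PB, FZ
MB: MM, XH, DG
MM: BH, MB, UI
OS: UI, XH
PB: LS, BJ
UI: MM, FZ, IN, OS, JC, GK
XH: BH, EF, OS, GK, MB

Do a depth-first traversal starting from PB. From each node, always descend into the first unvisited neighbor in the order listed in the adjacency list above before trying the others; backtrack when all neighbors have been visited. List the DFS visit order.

PB LS BH BJ HR EF XH OS UI MM MB DG JC GK IN FZ

Visit PB
PB → LS
LS → BH
BH → BJ
BJ → HR
HR → EF
EF → XH
XH → OS
OS → UI
UI → MM
MM → MB
MB → DG
DG → JC
DG → GK
GK → IN
DG → FZ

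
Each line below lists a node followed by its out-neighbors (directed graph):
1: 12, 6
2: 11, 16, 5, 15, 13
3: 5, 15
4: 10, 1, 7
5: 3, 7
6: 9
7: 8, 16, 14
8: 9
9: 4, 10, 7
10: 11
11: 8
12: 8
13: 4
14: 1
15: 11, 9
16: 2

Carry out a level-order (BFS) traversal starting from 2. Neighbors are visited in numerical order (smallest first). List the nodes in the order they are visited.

Visit 2; enqueue 5, 11, 13, 15, 16 → queue [5, 11, 13, 15, 16]
Visit 5; enqueue 3, 7 → queue [11, 13, 15, 16, 3, 7]
Visit 11; enqueue 8 → queue [13, 15, 16, 3, 7, 8]
Visit 13; enqueue 4 → queue [15, 16, 3, 7, 8, 4]
Visit 15; enqueue 9 → queue [16, 3, 7, 8, 4, 9]
Visit 16 → queue [3, 7, 8, 4, 9]
Visit 3 → queue [7, 8, 4, 9]
Visit 7; enqueue 14 → queue [8, 4, 9, 14]
Visit 8 → queue [4, 9, 14]
Visit 4; enqueue 1, 10 → queue [9, 14, 1, 10]
Visit 9 → queue [14, 1, 10]
Visit 14 → queue [1, 10]
Visit 1; enqueue 6, 12 → queue [10, 6, 12]
Visit 10 → queue [6, 12]
Visit 6 → queue [12]
Visit 12 → queue []

2, 5, 11, 13, 15, 16, 3, 7, 8, 4, 9, 14, 1, 10, 6, 12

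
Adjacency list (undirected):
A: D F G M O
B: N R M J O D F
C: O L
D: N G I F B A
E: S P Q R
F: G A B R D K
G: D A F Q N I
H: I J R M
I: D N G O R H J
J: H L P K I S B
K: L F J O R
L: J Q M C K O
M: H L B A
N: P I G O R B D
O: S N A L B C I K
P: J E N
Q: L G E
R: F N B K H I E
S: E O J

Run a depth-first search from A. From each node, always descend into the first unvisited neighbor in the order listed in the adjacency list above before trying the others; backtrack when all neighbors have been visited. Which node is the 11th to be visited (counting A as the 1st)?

Visit A
A → D
D → N
N → P
P → J
J → H
H → I
I → G
G → F
F → B
B → R
R → K
K → L
L → Q
Q → E
E → S
S → O
O → C
L → M

Visit order: A, D, N, P, J, H, I, G, F, B, R, K, L, Q, E, S, O, C, M

R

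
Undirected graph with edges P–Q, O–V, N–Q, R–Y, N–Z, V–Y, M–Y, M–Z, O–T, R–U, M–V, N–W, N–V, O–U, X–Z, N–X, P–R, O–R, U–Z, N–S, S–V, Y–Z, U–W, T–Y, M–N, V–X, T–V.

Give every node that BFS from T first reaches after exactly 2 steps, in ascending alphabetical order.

Level 0: T
Level 1: O, V, Y
Level 2: M, N, R, S, U, X, Z
Level 3: P, Q, W

M, N, R, S, U, X, Z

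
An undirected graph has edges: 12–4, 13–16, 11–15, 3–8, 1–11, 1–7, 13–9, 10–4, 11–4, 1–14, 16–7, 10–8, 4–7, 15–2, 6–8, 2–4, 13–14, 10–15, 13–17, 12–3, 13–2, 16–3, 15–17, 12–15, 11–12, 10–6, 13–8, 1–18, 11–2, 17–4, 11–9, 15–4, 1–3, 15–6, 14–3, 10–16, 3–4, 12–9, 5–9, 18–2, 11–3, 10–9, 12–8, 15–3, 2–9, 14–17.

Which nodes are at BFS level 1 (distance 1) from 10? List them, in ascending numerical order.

Level 0: 10
Level 1: 4, 6, 8, 9, 15, 16
Level 2: 2, 3, 5, 7, 11, 12, 13, 17
Level 3: 1, 14, 18

4, 6, 8, 9, 15, 16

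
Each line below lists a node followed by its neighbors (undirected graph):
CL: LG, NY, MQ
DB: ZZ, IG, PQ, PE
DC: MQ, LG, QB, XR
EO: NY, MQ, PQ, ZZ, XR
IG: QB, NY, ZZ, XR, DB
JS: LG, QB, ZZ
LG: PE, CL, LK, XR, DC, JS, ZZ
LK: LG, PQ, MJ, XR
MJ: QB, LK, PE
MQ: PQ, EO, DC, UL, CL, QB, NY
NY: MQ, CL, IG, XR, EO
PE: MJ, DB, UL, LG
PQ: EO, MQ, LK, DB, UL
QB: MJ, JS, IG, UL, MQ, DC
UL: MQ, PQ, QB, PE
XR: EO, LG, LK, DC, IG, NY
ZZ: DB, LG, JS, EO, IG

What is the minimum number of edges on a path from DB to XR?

Level 0: DB
Level 1: IG, PE, PQ, ZZ
Level 2: EO, JS, LG, LK, MJ, MQ, NY, QB, UL, XR
Level 3: CL, DC
XR first appears at level 2.

2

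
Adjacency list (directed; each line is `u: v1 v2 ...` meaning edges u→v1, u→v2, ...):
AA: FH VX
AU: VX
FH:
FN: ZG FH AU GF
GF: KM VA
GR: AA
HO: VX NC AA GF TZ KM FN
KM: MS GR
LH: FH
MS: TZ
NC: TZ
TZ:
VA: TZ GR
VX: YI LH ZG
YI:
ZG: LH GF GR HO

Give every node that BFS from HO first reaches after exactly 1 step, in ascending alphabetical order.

AA, FN, GF, KM, NC, TZ, VX

Level 0: HO
Level 1: AA, FN, GF, KM, NC, TZ, VX
Level 2: AU, FH, GR, LH, MS, VA, YI, ZG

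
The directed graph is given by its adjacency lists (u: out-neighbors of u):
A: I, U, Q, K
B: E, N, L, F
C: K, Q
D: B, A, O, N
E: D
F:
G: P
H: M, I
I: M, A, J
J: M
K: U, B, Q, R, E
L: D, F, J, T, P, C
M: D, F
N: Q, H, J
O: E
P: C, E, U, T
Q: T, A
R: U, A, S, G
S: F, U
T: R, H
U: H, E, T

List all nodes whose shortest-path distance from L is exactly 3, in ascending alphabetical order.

Level 0: L
Level 1: C, D, F, J, P, T
Level 2: A, B, E, H, K, M, N, O, Q, R, U
Level 3: G, I, S

G, I, S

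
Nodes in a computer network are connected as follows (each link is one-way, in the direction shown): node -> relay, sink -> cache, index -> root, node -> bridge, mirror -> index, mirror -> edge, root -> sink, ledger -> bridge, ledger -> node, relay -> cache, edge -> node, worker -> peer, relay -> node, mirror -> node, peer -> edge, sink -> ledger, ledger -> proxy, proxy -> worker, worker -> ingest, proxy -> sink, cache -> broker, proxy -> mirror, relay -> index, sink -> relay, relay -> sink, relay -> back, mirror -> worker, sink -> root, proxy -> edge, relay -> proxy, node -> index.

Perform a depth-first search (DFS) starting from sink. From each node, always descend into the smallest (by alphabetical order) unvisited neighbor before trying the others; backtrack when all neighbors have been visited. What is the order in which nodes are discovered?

Visit sink
sink → cache
cache → broker
sink → ledger
ledger → bridge
ledger → node
node → index
index → root
node → relay
relay → back
relay → proxy
proxy → edge
proxy → mirror
mirror → worker
worker → ingest
worker → peer

sink, cache, broker, ledger, bridge, node, index, root, relay, back, proxy, edge, mirror, worker, ingest, peer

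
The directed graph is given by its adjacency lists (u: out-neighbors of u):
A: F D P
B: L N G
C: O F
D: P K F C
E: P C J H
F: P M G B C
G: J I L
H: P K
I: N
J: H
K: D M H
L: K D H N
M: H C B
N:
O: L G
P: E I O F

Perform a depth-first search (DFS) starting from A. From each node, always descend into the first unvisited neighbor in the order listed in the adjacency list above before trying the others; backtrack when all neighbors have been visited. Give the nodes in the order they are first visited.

A, F, P, E, C, O, L, K, D, M, H, B, N, G, J, I

Visit A
A → F
F → P
P → E
E → C
C → O
O → L
L → K
K → D
K → M
M → H
M → B
B → N
B → G
G → J
G → I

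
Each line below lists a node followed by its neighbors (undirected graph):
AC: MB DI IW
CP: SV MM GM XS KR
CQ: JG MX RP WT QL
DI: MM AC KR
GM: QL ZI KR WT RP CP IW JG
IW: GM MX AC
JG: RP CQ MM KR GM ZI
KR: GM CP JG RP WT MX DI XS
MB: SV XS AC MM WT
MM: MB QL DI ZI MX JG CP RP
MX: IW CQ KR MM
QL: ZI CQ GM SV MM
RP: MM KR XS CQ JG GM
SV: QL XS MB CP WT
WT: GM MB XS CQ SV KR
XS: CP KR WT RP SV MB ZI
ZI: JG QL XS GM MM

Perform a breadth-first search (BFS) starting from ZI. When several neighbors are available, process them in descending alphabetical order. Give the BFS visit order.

Visit ZI; enqueue XS, QL, MM, JG, GM → queue [XS, QL, MM, JG, GM]
Visit XS; enqueue WT, SV, RP, MB, KR, CP → queue [QL, MM, JG, GM, WT, SV, RP, MB, KR, CP]
Visit QL; enqueue CQ → queue [MM, JG, GM, WT, SV, RP, MB, KR, CP, CQ]
Visit MM; enqueue MX, DI → queue [JG, GM, WT, SV, RP, MB, KR, CP, CQ, MX, DI]
Visit JG → queue [GM, WT, SV, RP, MB, KR, CP, CQ, MX, DI]
Visit GM; enqueue IW → queue [WT, SV, RP, MB, KR, CP, CQ, MX, DI, IW]
Visit WT → queue [SV, RP, MB, KR, CP, CQ, MX, DI, IW]
Visit SV → queue [RP, MB, KR, CP, CQ, MX, DI, IW]
Visit RP → queue [MB, KR, CP, CQ, MX, DI, IW]
Visit MB; enqueue AC → queue [KR, CP, CQ, MX, DI, IW, AC]
Visit KR → queue [CP, CQ, MX, DI, IW, AC]
Visit CP → queue [CQ, MX, DI, IW, AC]
Visit CQ → queue [MX, DI, IW, AC]
Visit MX → queue [DI, IW, AC]
Visit DI → queue [IW, AC]
Visit IW → queue [AC]
Visit AC → queue []

ZI → XS → QL → MM → JG → GM → WT → SV → RP → MB → KR → CP → CQ → MX → DI → IW → AC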